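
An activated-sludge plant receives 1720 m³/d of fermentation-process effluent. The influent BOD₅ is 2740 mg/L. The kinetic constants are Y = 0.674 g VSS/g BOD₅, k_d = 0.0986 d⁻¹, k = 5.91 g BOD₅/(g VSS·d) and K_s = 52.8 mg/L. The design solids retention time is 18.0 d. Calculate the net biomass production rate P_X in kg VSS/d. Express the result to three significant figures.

For a completely mixed reactor with recycle the Lawrence–McCarty relation gives S = K_s·(1 + k_d·θ_c) / [θ_c·(Y·k − k_d) − 1] = 52.8 × (1 + 0.0986 × 18.0) / [18.0 × (0.674 × 5.91 − 0.0986) − 1] = 146.5 / 68.93 = 2.126 mg/L.
Correct the yield for decay: Y_obs = Y/(1 + k_d θ_c) = 0.674 / (1 + 0.0986 × 18.0) = 0.674 / 2.775 = 0.2429.
ΔS = 2740 − 2.13 = 2738 mg/L, so the substrate removal rate is 1720 × 2738/1000 = 4709 kg BOD₅/d.
Biomass produced: P_X = Y_obs·Q·ΔS = 0.2429 × 4709 ≈ 1144 kg VSS/d.

P_X ≈ 1140 kg VSS/d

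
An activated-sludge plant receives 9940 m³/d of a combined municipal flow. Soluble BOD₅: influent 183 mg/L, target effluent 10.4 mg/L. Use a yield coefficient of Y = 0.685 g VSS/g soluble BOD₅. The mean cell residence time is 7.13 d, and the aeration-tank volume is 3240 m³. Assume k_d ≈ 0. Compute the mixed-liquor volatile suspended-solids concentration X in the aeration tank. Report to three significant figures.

X ≈ 2590 mg/L

X = Y·Q·ΔS·θ_c / V = 0.685 × 9940 × (183 − 10.4) × 7.13 / 3240 = 2586 mg/L.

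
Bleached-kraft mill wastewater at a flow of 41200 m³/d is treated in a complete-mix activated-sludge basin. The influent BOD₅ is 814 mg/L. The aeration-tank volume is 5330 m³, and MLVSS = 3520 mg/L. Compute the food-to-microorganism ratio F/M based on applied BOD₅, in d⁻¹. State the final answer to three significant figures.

F/M ≈ 1.79 d⁻¹

F/M = applied load / biomass = Q·S₀/(V·X) = 41200 × 814 / (5330 × 3520) = 1.788 d⁻¹.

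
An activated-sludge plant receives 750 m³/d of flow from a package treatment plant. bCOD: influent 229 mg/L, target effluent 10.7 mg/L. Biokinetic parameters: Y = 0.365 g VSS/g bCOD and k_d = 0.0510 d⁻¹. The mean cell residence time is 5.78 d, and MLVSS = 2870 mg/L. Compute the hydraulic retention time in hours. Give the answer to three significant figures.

Steady-state biomass mass balance: V·X·(1 + k_d·θ_c) = Y·Q·(S₀ − S)·θ_c, so V = 0.365 × 750 × (229 − 10.7) × 5.78 / [2870 × (1 + 0.0510 × 5.78)] = 3.45×10^5 / 3716 = 92.95 m³.
τ = V/Q = 92.95/750 = 0.1239 d, or 2.974 h.

τ ≈ 2.97 h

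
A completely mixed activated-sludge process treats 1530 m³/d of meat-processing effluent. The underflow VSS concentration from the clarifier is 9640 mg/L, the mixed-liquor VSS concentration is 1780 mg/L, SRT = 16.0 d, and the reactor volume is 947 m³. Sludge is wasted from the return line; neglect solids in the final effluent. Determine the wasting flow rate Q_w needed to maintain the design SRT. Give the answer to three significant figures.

Q_w = (V·X)/(θ_c X_r) = 947.0 × 1780 / (16.0 × 9640) = 10.93 m³/d.

Q_w ≈ 10.9 m³/d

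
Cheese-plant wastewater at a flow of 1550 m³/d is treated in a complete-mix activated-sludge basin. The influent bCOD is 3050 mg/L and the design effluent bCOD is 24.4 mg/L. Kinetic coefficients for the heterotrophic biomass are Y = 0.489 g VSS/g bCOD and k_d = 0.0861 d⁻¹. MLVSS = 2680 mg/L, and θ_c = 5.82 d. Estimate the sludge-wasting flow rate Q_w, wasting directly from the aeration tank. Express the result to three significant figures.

Q_w ≈ 570 m³/d

Rearranging the biomass balance for a CMAS with decay, V = Y·Q·ΔS·θ_c / [X·(1+k_d θ_c)] = 0.489 × 1550 × (3050 − 24.4) × 5.82 / [2680 × (1 + 0.0861 × 5.82)] = 1.33×10^7 / 4023 = 3318 m³.
For wasting at MLVSS concentration, Q_w = V/θ_c = 3318/5.82 = 570.0 m³/d.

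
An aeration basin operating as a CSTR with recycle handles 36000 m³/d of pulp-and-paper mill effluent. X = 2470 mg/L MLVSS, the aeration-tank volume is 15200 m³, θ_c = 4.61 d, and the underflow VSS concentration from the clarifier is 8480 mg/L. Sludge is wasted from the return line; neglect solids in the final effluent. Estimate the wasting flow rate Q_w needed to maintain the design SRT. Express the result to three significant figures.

Wasting from the return line (neglecting effluent solids): Q_w = V·X / (θ_c·X_r) = 15200 × 2470 / (4.61 × 8480) = 960.4 m³/d.

Q_w ≈ 960 m³/d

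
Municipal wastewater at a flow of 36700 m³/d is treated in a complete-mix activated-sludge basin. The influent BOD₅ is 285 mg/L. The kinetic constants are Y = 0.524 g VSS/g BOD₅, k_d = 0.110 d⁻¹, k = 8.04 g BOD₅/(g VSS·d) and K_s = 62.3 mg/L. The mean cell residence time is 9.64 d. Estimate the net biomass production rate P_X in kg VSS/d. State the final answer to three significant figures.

P_X ≈ 2630 kg VSS/d

Effluent substrate depends only on kinetics and SRT: S = K_s(1 + k_d θ_c) / [θ_c(Yk − k_d) − 1] = 62.3 × (1 + 0.110 × 9.64) / [9.64 × (0.524 × 8.04 − 0.110) − 1] = 128.4 / 38.55 = 3.330 mg/L.
Y_obs = Y / (1 + k_d θ_c) = 0.524 / (1 + 0.110 × 9.64) = 0.524 / 2.060 = 0.2543.
Mass of BOD₅ removed per day: Q(S₀ − S) = 36700 × 281.7 g/m³ = 10337 kg/d.
Biomass produced: P_X = Y_obs·Q·ΔS = 0.2543 × 10337 ≈ 2629 kg VSS/d.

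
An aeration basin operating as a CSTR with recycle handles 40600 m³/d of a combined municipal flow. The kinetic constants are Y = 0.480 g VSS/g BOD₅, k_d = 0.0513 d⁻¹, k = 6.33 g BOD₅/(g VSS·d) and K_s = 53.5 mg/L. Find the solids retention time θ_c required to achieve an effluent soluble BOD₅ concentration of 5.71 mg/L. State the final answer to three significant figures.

From 1/θ_c = Y·k·S/(K_s + S) − k_d: Y·k·S/(K_s+S) = 0.480 × 6.33 × 5.71 / (53.5 + 5.71) = 0.2930 d⁻¹.
1/θ_c = 0.2930 − 0.0513 = 0.2417 d⁻¹, so θ_c = 4.137 d.

θ_c ≈ 4.14 d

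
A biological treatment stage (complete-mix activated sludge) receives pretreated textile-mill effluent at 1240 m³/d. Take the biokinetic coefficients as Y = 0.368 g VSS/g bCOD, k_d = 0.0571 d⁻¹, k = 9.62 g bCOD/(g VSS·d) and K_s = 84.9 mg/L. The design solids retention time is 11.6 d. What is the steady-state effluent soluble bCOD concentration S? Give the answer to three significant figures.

S ≈ 3.58 mg/L

From the Monod/SRT balance for a CMAS, S = K_s·(1+k_d θ_c)/[θ_c·(Y k − k_d) − 1] = 84.9 × (1 + 0.0571 × 11.6) / [11.6 × (0.368 × 9.62 − 0.0571) − 1] = 141.1 / 39.40 = 3.582 mg/L.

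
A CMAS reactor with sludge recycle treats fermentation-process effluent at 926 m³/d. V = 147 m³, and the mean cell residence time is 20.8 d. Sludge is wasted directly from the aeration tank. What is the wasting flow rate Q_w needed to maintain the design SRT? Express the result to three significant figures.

Q_w ≈ 7.07 m³/d

For wasting at MLVSS concentration, Q_w = V/θ_c = 147.0/20.8 = 7.067 m³/d.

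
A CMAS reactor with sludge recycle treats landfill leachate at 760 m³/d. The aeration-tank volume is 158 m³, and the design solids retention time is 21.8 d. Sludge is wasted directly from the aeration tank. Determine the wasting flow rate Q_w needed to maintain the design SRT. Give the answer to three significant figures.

With mixed-liquor wasting, θ_c = V/Q_w, so Q_w = V/θ_c = 158.0/21.8 = 7.248 m³/d.

Q_w ≈ 7.25 m³/d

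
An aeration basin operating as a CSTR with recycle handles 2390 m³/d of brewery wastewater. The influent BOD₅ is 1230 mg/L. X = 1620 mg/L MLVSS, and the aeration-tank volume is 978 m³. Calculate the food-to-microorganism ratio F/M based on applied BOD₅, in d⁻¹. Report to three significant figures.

F/M ≈ 1.86 d⁻¹

Food-to-microorganism ratio F/M = Q S₀ / (V X) = 2390 × 1230 / (978.0 × 1620) = 1.855 d⁻¹.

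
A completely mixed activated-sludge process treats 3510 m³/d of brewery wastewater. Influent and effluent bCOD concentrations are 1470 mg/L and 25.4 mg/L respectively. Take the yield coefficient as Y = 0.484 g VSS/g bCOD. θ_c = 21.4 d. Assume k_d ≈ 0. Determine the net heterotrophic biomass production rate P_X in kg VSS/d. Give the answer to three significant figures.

No decay correction is needed, so Y_obs = Y = 0.484.
Substrate removed = Q·(S₀ − S) = 3510 m³/d × (1470 − 25.4) g/m³ = 5.07×10^6 g/d = 5071 kg/d.
So the net sludge growth is P_X = 0.4840 × 5071 = 2454 kg VSS/d.

P_X ≈ 2450 kg VSS/d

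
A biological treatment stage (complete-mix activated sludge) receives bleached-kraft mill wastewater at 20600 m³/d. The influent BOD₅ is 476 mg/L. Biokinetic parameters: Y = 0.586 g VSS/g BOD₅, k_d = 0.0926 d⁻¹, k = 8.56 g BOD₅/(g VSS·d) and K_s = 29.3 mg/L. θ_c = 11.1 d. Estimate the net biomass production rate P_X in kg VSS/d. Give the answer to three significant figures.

Effluent substrate depends only on kinetics and SRT: S = K_s(1 + k_d θ_c) / [θ_c(Yk − k_d) − 1] = 29.3 × (1 + 0.0926 × 11.1) / [11.1 × (0.586 × 8.56 − 0.0926) − 1] = 59.42 / 53.65 = 1.107 mg/L.
Correct the yield for decay: Y_obs = Y/(1 + k_d θ_c) = 0.586 / (1 + 0.0926 × 11.1) = 0.586 / 2.028 = 0.2890.
ΔS = 476 − 1.11 = 474.9 mg/L, so the substrate removal rate is 20600 × 474.9/1000 = 9783 kg BOD₅/d.
Biomass produced: P_X = Y_obs·Q·ΔS = 0.2890 × 9783 ≈ 2827 kg VSS/d.

P_X ≈ 2830 kg VSS/d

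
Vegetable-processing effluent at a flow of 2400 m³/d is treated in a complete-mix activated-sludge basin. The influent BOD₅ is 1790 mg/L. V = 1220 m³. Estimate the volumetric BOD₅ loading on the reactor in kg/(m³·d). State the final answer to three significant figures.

L_v ≈ 3.52 kg BOD₅/(m³·d)

Volumetric loading L_v = Q·S₀ / V = 2400 × 1790 g/m³ / 1220 m³ = 3521 g/(m³·d) = 3.521 kg BOD₅/(m³·d).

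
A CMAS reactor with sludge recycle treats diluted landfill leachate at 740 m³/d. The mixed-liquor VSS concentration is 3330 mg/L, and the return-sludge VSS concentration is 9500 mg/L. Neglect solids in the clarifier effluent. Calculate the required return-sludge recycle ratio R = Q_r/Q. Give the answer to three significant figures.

Mass balance around the secondary clarifier (neglecting effluent solids): R = X / (X_r − X) = 3330 / (9500 − 3330) = 0.5397.

R ≈ 0.540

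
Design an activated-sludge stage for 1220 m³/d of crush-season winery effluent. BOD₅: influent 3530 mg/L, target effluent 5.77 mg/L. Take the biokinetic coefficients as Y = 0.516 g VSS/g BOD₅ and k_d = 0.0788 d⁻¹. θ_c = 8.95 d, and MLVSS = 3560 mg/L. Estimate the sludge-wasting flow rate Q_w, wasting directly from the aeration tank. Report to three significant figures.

Steady-state biomass mass balance: V·X·(1 + k_d·θ_c) = Y·Q·(S₀ − S)·θ_c, so V = 0.516 × 1220 × (3530 − 5.77) × 8.95 / [3560 × (1 + 0.0788 × 8.95)] = 1.99×10^7 / 6071 = 3271 m³.
Wasting from the aeration tank: Q_w = V / θ_c = 3271 / 8.95 = 365.5 m³/d.

Q_w ≈ 365 m³/d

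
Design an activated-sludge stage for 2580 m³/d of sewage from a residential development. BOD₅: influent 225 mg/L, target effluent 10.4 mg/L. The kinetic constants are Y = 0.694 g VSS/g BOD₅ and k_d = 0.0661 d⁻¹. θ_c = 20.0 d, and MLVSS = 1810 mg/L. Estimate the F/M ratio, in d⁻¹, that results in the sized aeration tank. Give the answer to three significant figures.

F/M ≈ 0.175 d⁻¹

Steady-state biomass mass balance: V·X·(1 + k_d·θ_c) = Y·Q·(S₀ − S)·θ_c, so V = 0.694 × 2580 × (225 − 10.4) × 20.0 / [1810 × (1 + 0.0661 × 20.0)] = 7.68×10^6 / 4203 = 1829 m³.
F/M = Q·S₀ / (V·X) = 2580 × 225 / (1829 × 1810) = 0.1754 g BOD₅·(g VSS·d)⁻¹.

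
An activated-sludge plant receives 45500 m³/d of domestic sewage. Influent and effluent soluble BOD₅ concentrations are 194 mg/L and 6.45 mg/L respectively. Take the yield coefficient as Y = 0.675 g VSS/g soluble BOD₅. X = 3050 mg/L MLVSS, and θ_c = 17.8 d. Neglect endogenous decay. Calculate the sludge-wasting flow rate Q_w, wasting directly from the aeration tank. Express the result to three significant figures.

Biomass mass balance (decay neglected): V·X = Y·Q·(S₀ − S)·θ_c, so V = 0.675 × 45500 × (194 − 6.45) × 17.8 / 3050 = 33616 m³.
For wasting at MLVSS concentration, Q_w = V/θ_c = 33616/17.8 = 1889 m³/d.

Q_w ≈ 1890 m³/d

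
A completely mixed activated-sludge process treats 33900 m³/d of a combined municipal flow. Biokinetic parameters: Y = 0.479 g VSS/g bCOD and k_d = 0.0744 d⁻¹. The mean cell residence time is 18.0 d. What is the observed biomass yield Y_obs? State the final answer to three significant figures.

Y_obs ≈ 0.205 g VSS/g bCOD

Correct the yield for decay: Y_obs = Y/(1 + k_d θ_c) = 0.479 / (1 + 0.0744 × 18.0) = 0.479 / 2.339 = 0.2048.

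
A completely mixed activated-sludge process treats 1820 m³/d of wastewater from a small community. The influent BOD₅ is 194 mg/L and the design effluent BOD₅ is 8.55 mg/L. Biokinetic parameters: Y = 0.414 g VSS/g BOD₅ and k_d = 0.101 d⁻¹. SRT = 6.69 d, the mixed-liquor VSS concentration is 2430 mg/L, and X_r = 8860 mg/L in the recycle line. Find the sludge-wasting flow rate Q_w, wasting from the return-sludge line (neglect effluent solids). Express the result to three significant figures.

Steady-state biomass mass balance: V·X·(1 + k_d·θ_c) = Y·Q·(S₀ − S)·θ_c, so V = 0.414 × 1820 × (194 − 8.55) × 6.69 / [2430 × (1 + 0.101 × 6.69)] = 9.35×10^5 / 4072 = 229.6 m³.
Q_w = (V·X)/(θ_c X_r) = 229.6 × 2430 / (6.69 × 8860) = 9.412 m³/d.

Q_w ≈ 9.41 m³/d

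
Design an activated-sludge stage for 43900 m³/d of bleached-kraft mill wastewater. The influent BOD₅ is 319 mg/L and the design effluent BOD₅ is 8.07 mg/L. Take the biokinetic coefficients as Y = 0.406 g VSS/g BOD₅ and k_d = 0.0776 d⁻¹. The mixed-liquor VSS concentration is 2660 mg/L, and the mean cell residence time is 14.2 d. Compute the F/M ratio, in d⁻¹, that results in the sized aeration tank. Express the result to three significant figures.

F/M ≈ 0.374 d⁻¹

Rearranging the biomass balance for a CMAS with decay, V = Y·Q·ΔS·θ_c / [X·(1+k_d θ_c)] = 0.406 × 43900 × (319 − 8.07) × 14.2 / [2660 × (1 + 0.0776 × 14.2)] = 7.87×10^7 / 5591 = 14075 m³.
F/M = Q·S₀ / (V·X) = 43900 × 319 / (14075 × 2660) = 0.3741 g BOD₅·(g VSS·d)⁻¹.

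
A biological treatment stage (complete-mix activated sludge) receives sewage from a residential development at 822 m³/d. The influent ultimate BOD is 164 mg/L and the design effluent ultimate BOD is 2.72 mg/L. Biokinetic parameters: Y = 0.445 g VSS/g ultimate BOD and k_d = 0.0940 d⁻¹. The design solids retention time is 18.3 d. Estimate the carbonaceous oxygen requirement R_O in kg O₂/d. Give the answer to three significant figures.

R_O ≈ 102 kg O₂/d

Y_obs = Y / (1 + k_d θ_c) = 0.445 / (1 + 0.0940 × 18.3) = 0.445 / 2.720 = 0.1636.
Q·(S₀ − S) = 822 × (164 − 2.72) × 10⁻³ = 132.6 kg/d removed.
Net sludge production P_X = 0.1636 × 132.6 = 21.69 kg VSS/d.
R_O = Q·ΔS − 1.42 P_X = 132.6 − 30.80 = 101.8 kg O₂/d.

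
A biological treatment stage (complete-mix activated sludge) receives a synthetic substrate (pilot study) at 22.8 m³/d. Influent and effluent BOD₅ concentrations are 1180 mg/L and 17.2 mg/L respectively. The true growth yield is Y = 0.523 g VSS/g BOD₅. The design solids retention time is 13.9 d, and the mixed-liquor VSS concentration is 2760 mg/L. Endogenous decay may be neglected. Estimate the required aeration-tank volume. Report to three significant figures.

V ≈ 69.8 m³

Biomass mass balance (decay neglected): V·X = Y·Q·(S₀ − S)·θ_c, so V = 0.523 × 22.8 × (1180 − 17.2) × 13.9 / 2760 = 69.83 m³.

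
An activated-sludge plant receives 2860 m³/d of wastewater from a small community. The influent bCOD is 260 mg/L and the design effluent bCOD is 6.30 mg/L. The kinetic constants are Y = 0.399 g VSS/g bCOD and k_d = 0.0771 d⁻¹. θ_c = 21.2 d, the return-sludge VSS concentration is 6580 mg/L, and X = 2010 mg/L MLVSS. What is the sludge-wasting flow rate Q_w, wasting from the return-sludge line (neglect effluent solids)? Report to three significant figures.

Q_w ≈ 16.7 m³/d

From the SRT design equation V = Y Q (S₀−S) θ_c / [X (1 + k_d θ_c)] = 0.399 × 2860 × (260 − 6.30) × 21.2 / [2010 × (1 + 0.0771 × 21.2)] = 6.14×10^6 / 5295 = 1159 m³.
Wasting from the return line (neglecting effluent solids): Q_w = V·X / (θ_c·X_r) = 1159 × 2010 / (21.2 × 6580) = 16.70 m³/d.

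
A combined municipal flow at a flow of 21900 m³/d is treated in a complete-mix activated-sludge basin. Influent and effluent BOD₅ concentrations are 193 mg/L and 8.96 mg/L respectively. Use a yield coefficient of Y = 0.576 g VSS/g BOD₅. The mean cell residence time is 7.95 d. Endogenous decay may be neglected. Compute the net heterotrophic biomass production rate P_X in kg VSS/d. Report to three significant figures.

P_X ≈ 2320 kg VSS/d

No decay correction is needed, so Y_obs = Y = 0.576.
ΔS = 193 − 8.96 = 184.0 mg/L, so the substrate removal rate is 21900 × 184.0/1000 = 4030 kg BOD₅/d.
Biomass produced: P_X = Y_obs·Q·ΔS = 0.5760 × 4030 ≈ 2322 kg VSS/d.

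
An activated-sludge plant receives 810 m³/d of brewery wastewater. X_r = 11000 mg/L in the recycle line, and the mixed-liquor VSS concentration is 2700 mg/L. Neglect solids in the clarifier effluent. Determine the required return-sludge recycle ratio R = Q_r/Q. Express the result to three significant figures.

R = Q_r/Q = X/(X_r − X) = 2700 / (11000 − 2700) = 0.3253.

R ≈ 0.325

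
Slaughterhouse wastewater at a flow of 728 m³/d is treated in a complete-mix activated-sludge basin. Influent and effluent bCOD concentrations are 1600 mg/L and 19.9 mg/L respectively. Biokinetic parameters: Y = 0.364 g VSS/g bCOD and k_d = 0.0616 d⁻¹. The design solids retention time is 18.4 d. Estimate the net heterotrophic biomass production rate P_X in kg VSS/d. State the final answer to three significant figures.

P_X ≈ 196 kg VSS/d

Correct the yield for decay: Y_obs = Y/(1 + k_d θ_c) = 0.364 / (1 + 0.0616 × 18.4) = 0.364 / 2.133 = 0.1706.
Mass of bCOD removed per day: Q(S₀ − S) = 728 × 1580 g/m³ = 1150 kg/d.
Biomass produced: P_X = Y_obs·Q·ΔS = 0.1706 × 1150 ≈ 196.3 kg VSS/d.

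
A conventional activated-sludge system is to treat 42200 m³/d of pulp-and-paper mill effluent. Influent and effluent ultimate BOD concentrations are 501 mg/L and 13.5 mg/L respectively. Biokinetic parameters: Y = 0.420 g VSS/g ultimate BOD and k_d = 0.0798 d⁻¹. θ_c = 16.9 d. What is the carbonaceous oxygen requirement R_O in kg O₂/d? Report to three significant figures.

Y_obs = Y / (1 + k_d θ_c) = 0.420 / (1 + 0.0798 × 16.9) = 0.420 / 2.349 = 0.1788.
Q·(S₀ − S) = 42200 × (501 − 13.5) × 10⁻³ = 20572 kg/d removed.
P_X = Y_obs·Q·(S₀ − S) = 0.1788 × 20572 = 3679 kg VSS/d.
R_O = Q·(S₀ − S) − 1.42·P_X = 20572 − 1.42 × 3679 = 15348 kg O₂/d.

R_O ≈ 15300 kg O₂/d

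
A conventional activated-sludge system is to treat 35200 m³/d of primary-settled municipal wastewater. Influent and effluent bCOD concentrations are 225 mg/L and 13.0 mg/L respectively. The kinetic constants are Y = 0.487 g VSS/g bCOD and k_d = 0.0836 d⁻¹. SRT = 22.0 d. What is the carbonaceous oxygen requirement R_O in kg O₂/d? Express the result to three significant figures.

R_O ≈ 5640 kg O₂/d

Correct the yield for decay: Y_obs = Y/(1 + k_d θ_c) = 0.487 / (1 + 0.0836 × 22.0) = 0.487 / 2.839 = 0.1715.
Q·(S₀ − S) = 35200 × (225 − 13.0) × 10⁻³ = 7462 kg/d removed.
P_X = Y_obs·Q·(S₀ − S) = 0.1715 × 7462 = 1280 kg VSS/d.
Carbonaceous O₂ demand = substrate oxidised − cell-mass equivalent = 7462 − 1.42 × 1280 = 5645 kg O₂/d.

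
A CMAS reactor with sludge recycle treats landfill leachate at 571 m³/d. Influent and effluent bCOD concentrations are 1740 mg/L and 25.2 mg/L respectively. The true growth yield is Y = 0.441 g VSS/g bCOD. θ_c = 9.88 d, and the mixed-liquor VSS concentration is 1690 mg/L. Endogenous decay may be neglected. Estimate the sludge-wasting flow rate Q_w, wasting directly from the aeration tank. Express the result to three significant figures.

Q_w ≈ 256 m³/d

V·X = Y·Q·ΔS·θ_c gives V = 0.441 × 571 × (1740 − 25.2) × 9.88 / 1690 = 2524 m³.
With mixed-liquor wasting, θ_c = V/Q_w, so Q_w = V/θ_c = 2524/9.88 = 255.5 m³/d.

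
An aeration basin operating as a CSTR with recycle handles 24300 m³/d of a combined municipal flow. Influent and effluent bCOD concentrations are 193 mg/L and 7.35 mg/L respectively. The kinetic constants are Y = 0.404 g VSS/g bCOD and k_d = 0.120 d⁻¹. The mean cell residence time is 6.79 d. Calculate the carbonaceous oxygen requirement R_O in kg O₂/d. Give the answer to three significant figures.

The observed yield is Y_obs = Y/(1 + k_d·θ_c) = 0.404 / (1 + 0.120 × 6.79) = 0.404 / 1.815 = 0.2226 g VSS per g bCOD removed.
ΔS = 193 − 7.35 = 185.7 mg/L, so the substrate removal rate is 24300 × 185.7/1000 = 4511 kg bCOD/d.
Biomass synthesised: P_X = Y_obs × 4511 = 1004 kg VSS/d.
Carbonaceous O₂ demand = substrate oxidised − cell-mass equivalent = 4511 − 1.42 × 1004 = 3085 kg O₂/d.

R_O ≈ 3090 kg O₂/d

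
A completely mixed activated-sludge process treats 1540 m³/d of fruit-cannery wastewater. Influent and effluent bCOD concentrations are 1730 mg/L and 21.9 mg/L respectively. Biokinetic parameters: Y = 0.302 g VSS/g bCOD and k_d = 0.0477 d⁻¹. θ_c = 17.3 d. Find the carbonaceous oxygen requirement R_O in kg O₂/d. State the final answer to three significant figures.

Correct the yield for decay: Y_obs = Y/(1 + k_d θ_c) = 0.302 / (1 + 0.0477 × 17.3) = 0.302 / 1.825 = 0.1655.
Mass of bCOD removed per day: Q(S₀ − S) = 1540 × 1708 g/m³ = 2630 kg/d.
P_X = Y_obs·Q·(S₀ − S) = 0.1655 × 2630 = 435.2 kg VSS/d.
Carbonaceous O₂ demand = substrate oxidised − cell-mass equivalent = 2630 − 1.42 × 435.2 = 2012 kg O₂/d.

R_O ≈ 2010 kg O₂/d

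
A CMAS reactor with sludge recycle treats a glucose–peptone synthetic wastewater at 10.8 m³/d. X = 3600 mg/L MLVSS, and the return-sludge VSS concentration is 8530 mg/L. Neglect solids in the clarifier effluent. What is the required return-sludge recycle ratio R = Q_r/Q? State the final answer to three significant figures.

R ≈ 0.730

Mass balance around the secondary clarifier (neglecting effluent solids): R = X / (X_r − X) = 3600 / (8530 − 3600) = 0.7302.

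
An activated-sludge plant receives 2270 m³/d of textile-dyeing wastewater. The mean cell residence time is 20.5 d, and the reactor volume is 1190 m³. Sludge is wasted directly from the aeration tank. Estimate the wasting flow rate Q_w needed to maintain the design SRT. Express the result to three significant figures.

For wasting at MLVSS concentration, Q_w = V/θ_c = 1190/20.5 = 58.05 m³/d.

Q_w ≈ 58.0 m³/d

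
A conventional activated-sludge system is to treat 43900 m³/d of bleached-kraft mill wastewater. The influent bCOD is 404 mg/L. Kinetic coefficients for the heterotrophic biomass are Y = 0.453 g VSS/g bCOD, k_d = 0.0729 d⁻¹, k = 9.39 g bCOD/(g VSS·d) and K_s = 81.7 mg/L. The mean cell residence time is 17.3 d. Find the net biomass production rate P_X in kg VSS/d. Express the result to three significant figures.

P_X ≈ 3530 kg VSS/d

From the Monod/SRT balance for a CMAS, S = K_s·(1+k_d θ_c)/[θ_c·(Y k − k_d) − 1] = 81.7 × (1 + 0.0729 × 17.3) / [17.3 × (0.453 × 9.39 − 0.0729) − 1] = 184.7 / 71.33 = 2.590 mg/L.
Observed yield with endogenous decay: Y_obs = Y / (1 + k_d·θ_c) = 0.453 / (1 + 0.0729 × 17.3) = 0.453 / 2.261 = 0.2003 g VSS/g bCOD.
Substrate removed = Q·(S₀ − S) = 43900 m³/d × (404 − 2.59) g/m³ = 1.76×10^7 g/d = 17622 kg/d.
Net biomass production P_X = Y_obs × Q·(S₀ − S) = 0.2003 × 17622 = 3530 kg VSS/d.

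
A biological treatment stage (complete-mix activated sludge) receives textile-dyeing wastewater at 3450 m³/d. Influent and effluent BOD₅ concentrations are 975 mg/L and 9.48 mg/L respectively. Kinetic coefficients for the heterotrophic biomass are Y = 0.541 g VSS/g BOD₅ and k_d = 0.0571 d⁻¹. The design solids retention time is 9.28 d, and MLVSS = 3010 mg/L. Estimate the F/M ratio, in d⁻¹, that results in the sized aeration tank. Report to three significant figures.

From the SRT design equation V = Y Q (S₀−S) θ_c / [X (1 + k_d θ_c)] = 0.541 × 3450 × (975 − 9.48) × 9.28 / [3010 × (1 + 0.0571 × 9.28)] = 1.67×10^7 / 4605 = 3632 m³.
F/M = applied load / biomass = Q·S₀/(V·X) = 3450 × 975 / (3632 × 3010) = 0.3077 d⁻¹.

F/M ≈ 0.308 d⁻¹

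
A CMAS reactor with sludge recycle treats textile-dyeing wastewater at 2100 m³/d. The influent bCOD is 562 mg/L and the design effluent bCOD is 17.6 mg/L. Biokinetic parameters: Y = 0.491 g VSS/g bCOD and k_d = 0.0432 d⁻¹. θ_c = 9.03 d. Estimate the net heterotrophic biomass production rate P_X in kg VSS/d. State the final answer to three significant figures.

P_X ≈ 404 kg VSS/d

Correct the yield for decay: Y_obs = Y/(1 + k_d θ_c) = 0.491 / (1 + 0.0432 × 9.03) = 0.491 / 1.390 = 0.3532.
Mass of bCOD removed per day: Q(S₀ − S) = 2100 × 544.4 g/m³ = 1143 kg/d.
P_X = Y_obs · Q(S₀ − S) = 0.3532 × 1143 = 403.8 kg VSS/d.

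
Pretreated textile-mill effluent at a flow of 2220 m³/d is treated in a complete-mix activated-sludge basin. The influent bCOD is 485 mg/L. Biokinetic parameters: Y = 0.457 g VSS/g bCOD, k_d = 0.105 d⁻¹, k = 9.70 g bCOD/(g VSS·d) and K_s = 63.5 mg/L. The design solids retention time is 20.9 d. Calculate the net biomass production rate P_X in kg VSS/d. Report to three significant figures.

From the Monod/SRT balance for a CMAS, S = K_s·(1+k_d θ_c)/[θ_c·(Y k − k_d) − 1] = 63.5 × (1 + 0.105 × 20.9) / [20.9 × (0.457 × 9.70 − 0.105) − 1] = 202.9 / 89.45 = 2.268 mg/L.
Observed yield with endogenous decay: Y_obs = Y / (1 + k_d·θ_c) = 0.457 / (1 + 0.105 × 20.9) = 0.457 / 3.194 = 0.1431 g VSS/g bCOD.
Q·(S₀ − S) = 2220 × (485 − 2.27) × 10⁻³ = 1072 kg/d removed.
So the net sludge growth is P_X = 0.1431 × 1072 = 153.3 kg VSS/d.

P_X ≈ 153 kg VSS/d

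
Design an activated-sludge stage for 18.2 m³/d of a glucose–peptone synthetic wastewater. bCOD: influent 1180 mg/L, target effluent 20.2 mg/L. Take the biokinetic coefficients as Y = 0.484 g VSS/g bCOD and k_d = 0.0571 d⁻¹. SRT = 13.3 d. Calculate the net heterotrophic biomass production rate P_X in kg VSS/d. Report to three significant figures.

Observed yield with endogenous decay: Y_obs = Y / (1 + k_d·θ_c) = 0.484 / (1 + 0.0571 × 13.3) = 0.484 / 1.759 = 0.2751 g VSS/g bCOD.
Q·(S₀ − S) = 18.2 × (1180 − 20.2) × 10⁻³ = 21.11 kg/d removed.
Net biomass production P_X = Y_obs × Q·(S₀ − S) = 0.2751 × 21.11 = 5.807 kg VSS/d.

P_X ≈ 5.81 kg VSS/d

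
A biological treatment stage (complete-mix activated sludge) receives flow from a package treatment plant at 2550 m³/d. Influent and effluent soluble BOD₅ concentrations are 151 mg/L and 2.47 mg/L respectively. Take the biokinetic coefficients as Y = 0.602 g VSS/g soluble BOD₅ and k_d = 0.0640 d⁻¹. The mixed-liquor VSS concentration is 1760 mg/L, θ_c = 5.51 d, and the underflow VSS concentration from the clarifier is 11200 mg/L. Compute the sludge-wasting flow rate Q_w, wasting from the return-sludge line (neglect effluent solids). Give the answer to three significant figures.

Rearranging the biomass balance for a CMAS with decay, V = Y·Q·ΔS·θ_c / [X·(1+k_d θ_c)] = 0.602 × 2550 × (151 − 2.47) × 5.51 / [1760 × (1 + 0.0640 × 5.51)] = 1.26×10^6 / 2381 = 527.7 m³.
Q_w = (V·X)/(θ_c X_r) = 527.7 × 1760 / (5.51 × 11200) = 15.05 m³/d.

Q_w ≈ 15.1 m³/d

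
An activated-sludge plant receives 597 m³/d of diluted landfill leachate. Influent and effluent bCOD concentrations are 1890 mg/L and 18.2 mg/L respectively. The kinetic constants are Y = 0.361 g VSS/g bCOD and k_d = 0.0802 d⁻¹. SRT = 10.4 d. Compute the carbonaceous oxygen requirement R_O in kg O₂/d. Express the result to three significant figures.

R_O ≈ 805 kg O₂/d

Y_obs = Y / (1 + k_d θ_c) = 0.361 / (1 + 0.0802 × 10.4) = 0.361 / 1.834 = 0.1968.
Substrate removed = Q·(S₀ − S) = 597 m³/d × (1890 − 18.2) g/m³ = 1.12×10^6 g/d = 1117 kg/d.
Biomass synthesised: P_X = Y_obs × 1117 = 219.9 kg VSS/d.
R_O = Q·ΔS − 1.42 P_X = 1117 − 312.3 = 805.1 kg O₂/d.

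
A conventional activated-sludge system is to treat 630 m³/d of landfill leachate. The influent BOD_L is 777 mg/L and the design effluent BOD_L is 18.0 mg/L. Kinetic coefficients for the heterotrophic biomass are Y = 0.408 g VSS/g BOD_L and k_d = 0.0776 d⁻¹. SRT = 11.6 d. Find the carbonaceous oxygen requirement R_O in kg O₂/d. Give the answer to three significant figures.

Correct the yield for decay: Y_obs = Y/(1 + k_d θ_c) = 0.408 / (1 + 0.0776 × 11.6) = 0.408 / 1.900 = 0.2147.
Mass of BOD_L removed per day: Q(S₀ − S) = 630 × 759.0 g/m³ = 478.2 kg/d.
Net sludge production P_X = 0.2147 × 478.2 = 102.7 kg VSS/d.
Carbonaceous O₂ demand = substrate oxidised − cell-mass equivalent = 478.2 − 1.42 × 102.7 = 332.4 kg O₂/d.

R_O ≈ 332 kg O₂/d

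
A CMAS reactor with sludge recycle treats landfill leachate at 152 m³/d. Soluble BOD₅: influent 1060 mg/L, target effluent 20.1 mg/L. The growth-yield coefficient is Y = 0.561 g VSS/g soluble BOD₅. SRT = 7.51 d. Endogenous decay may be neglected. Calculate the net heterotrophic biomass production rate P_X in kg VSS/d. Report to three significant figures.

P_X ≈ 88.7 kg VSS/d

With endogenous decay neglected, the observed yield equals the true yield: Y_obs = Y = 0.561 g VSS/g soluble BOD₅.
ΔS = 1060 − 20.1 = 1040 mg/L, so the substrate removal rate is 152 × 1040/1000 = 158.1 kg soluble BOD₅/d.
Biomass produced: P_X = Y_obs·Q·ΔS = 0.5610 × 158.1 ≈ 88.67 kg VSS/d.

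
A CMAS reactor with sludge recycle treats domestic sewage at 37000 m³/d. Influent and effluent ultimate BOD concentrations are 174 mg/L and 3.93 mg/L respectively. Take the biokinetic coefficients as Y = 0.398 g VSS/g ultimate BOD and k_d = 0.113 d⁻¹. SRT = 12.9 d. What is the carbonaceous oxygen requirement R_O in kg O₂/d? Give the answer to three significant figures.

R_O ≈ 4850 kg O₂/d

Y_obs = Y / (1 + k_d θ_c) = 0.398 / (1 + 0.113 × 12.9) = 0.398 / 2.458 = 0.1619.
Mass of ultimate BOD removed per day: Q(S₀ − S) = 37000 × 170.1 g/m³ = 6293 kg/d.
Net sludge production P_X = 0.1619 × 6293 = 1019 kg VSS/d.
R_O = Q·(S₀ − S) − 1.42·P_X = 6293 − 1.42 × 1019 = 4846 kg O₂/d.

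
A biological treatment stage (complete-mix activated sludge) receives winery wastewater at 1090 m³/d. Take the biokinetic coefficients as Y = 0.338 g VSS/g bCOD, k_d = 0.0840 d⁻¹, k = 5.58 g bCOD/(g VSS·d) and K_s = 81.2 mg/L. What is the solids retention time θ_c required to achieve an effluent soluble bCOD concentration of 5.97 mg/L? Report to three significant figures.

θ_c ≈ 22.1 d

Specific growth rate at S = 5.97 mg/L: μ = YkS/(K_s+S) = 0.338·5.58·5.97/(81.2+5.97) = 0.1292 d⁻¹.
1/θ_c = 0.1292 − 0.0840 = 0.04517 d⁻¹, so θ_c = 22.14 d.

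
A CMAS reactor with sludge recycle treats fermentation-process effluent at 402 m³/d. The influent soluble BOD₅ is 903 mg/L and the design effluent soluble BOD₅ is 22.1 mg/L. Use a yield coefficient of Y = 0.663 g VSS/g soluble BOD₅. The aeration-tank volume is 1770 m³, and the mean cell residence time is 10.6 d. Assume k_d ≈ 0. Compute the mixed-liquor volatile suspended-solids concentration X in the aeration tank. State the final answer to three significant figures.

X ≈ 1410 mg/L

Without decay, X = Y Q (S₀−S) θ_c / V = 0.663 × 402 × (903 − 22.1) × 10.6 / 1770 = 1406 mg/L.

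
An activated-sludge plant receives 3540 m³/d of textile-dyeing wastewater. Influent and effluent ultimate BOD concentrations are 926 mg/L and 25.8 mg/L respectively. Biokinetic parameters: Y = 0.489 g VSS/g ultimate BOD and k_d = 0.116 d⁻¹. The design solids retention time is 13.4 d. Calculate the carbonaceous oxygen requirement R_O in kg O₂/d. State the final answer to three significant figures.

R_O ≈ 2320 kg O₂/d

The observed yield is Y_obs = Y/(1 + k_d·θ_c) = 0.489 / (1 + 0.116 × 13.4) = 0.489 / 2.554 = 0.1914 g VSS per g ultimate BOD removed.
Mass of ultimate BOD removed per day: Q(S₀ − S) = 3540 × 900.2 g/m³ = 3187 kg/d.
Net sludge production P_X = 0.1914 × 3187 = 610.0 kg VSS/d.
Carbonaceous O₂ demand = substrate oxidised − cell-mass equivalent = 3187 − 1.42 × 610.0 = 2320 kg O₂/d.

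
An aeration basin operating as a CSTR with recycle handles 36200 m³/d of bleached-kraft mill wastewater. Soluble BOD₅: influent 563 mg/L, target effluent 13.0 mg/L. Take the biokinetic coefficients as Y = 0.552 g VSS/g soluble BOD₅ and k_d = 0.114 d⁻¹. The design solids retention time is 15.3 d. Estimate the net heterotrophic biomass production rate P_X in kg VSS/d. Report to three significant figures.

Correct the yield for decay: Y_obs = Y/(1 + k_d θ_c) = 0.552 / (1 + 0.114 × 15.3) = 0.552 / 2.744 = 0.2012.
ΔS = 563 − 13.0 = 550.0 mg/L, so the substrate removal rate is 36200 × 550.0/1000 = 19910 kg soluble BOD₅/d.
Biomass produced: P_X = Y_obs·Q·ΔS = 0.2012 × 19910 ≈ 4005 kg VSS/d.

P_X ≈ 4000 kg VSS/d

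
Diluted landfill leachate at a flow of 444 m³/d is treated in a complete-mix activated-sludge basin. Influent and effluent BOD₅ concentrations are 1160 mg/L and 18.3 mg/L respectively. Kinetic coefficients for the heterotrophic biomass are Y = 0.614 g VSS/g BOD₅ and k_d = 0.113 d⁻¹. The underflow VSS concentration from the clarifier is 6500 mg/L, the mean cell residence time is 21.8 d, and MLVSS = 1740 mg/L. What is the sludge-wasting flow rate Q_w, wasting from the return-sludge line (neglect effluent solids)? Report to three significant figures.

From the SRT design equation V = Y Q (S₀−S) θ_c / [X (1 + k_d θ_c)] = 0.614 × 444 × (1160 − 18.3) × 21.8 / [1740 × (1 + 0.113 × 21.8)] = 6.79×10^6 / 6026 = 1126 m³.
Wasting from the return line (neglecting effluent solids): Q_w = V·X / (θ_c·X_r) = 1126 × 1740 / (21.8 × 6500) = 13.83 m³/d.

Q_w ≈ 13.8 m³/d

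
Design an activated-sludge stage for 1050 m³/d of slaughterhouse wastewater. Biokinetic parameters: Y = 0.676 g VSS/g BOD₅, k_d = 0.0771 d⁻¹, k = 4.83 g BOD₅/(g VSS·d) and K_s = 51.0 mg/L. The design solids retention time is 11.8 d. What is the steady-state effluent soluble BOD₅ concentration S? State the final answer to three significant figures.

From the Monod/SRT balance for a CMAS, S = K_s·(1+k_d θ_c)/[θ_c·(Y k − k_d) − 1] = 51.0 × (1 + 0.0771 × 11.8) / [11.8 × (0.676 × 4.83 − 0.0771) − 1] = 97.40 / 36.62 = 2.660 mg/L.

S ≈ 2.66 mg/L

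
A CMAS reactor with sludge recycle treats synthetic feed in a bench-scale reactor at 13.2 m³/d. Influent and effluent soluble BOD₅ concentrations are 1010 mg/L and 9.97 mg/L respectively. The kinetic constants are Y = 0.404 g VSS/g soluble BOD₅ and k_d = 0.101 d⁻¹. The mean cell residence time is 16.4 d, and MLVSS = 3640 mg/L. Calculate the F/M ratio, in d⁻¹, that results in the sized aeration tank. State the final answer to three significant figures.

Rearranging the biomass balance for a CMAS with decay, V = Y·Q·ΔS·θ_c / [X·(1+k_d θ_c)] = 0.404 × 13.2 × (1010 − 9.97) × 16.4 / [3640 × (1 + 0.101 × 16.4)] = 8.75×10^4 / 9669 = 9.045 m³.
F/M = applied load / biomass = Q·S₀/(V·X) = 13.2 × 1010 / (9.045 × 3640) = 0.4049 d⁻¹.

F/M ≈ 0.405 d⁻¹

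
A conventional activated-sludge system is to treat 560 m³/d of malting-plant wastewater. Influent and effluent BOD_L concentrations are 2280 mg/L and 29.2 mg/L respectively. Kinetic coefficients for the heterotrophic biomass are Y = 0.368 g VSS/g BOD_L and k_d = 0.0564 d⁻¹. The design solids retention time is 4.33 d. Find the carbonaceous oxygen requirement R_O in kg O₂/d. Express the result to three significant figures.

R_O ≈ 731 kg O₂/d

Y_obs = Y / (1 + k_d θ_c) = 0.368 / (1 + 0.0564 × 4.33) = 0.368 / 1.244 = 0.2958.
Mass of BOD_L removed per day: Q(S₀ − S) = 560 × 2251 g/m³ = 1260 kg/d.
Biomass synthesised: P_X = Y_obs × 1260 = 372.8 kg VSS/d.
Carbonaceous O₂ demand = substrate oxidised − cell-mass equivalent = 1260 − 1.42 × 372.8 = 731.1 kg O₂/d.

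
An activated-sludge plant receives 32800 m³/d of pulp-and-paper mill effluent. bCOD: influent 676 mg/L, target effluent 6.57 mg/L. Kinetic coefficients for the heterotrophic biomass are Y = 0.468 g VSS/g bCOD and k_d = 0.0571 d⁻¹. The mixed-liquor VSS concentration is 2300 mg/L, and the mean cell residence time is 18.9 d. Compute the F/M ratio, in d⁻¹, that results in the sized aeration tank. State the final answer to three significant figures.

F/M ≈ 0.237 d⁻¹

From the SRT design equation V = Y Q (S₀−S) θ_c / [X (1 + k_d θ_c)] = 0.468 × 32800 × (676 − 6.57) × 18.9 / [2300 × (1 + 0.0571 × 18.9)] = 1.94×10^8 / 4782 = 40613 m³.
Food-to-microorganism ratio F/M = Q S₀ / (V X) = 32800 × 676 / (40613 × 2300) = 0.2374 d⁻¹.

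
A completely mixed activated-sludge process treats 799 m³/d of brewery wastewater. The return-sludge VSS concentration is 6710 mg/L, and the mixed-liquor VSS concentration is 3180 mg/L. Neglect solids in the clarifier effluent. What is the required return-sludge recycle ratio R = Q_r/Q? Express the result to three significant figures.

R = Q_r/Q = X/(X_r − X) = 3180 / (6710 − 3180) = 0.9008.

R ≈ 0.901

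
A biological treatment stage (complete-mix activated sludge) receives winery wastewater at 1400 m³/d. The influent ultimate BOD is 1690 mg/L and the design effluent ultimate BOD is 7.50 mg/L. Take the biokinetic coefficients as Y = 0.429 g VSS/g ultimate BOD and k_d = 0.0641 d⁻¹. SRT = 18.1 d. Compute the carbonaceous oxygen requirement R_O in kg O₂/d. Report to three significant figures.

R_O ≈ 1690 kg O₂/d

Correct the yield for decay: Y_obs = Y/(1 + k_d θ_c) = 0.429 / (1 + 0.0641 × 18.1) = 0.429 / 2.160 = 0.1986.
ΔS = 1690 − 7.50 = 1682 mg/L, so the substrate removal rate is 1400 × 1682/1000 = 2356 kg ultimate BOD/d.
Biomass synthesised: P_X = Y_obs × 2356 = 467.8 kg VSS/d.
R_O = Q·ΔS − 1.42 P_X = 2356 − 664.3 = 1691 kg O₂/d.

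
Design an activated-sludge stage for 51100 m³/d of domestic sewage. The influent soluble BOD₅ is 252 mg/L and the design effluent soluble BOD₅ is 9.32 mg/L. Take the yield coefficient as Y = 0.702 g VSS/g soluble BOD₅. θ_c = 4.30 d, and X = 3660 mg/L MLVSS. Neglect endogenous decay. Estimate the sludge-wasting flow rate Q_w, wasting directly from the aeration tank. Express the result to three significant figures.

Q_w ≈ 2380 m³/d

Biomass mass balance (decay neglected): V·X = Y·Q·(S₀ − S)·θ_c, so V = 0.702 × 51100 × (252 − 9.32) × 4.30 / 3660 = 10228 m³.
With mixed-liquor wasting, θ_c = V/Q_w, so Q_w = V/θ_c = 10228/4.30 = 2379 m³/d.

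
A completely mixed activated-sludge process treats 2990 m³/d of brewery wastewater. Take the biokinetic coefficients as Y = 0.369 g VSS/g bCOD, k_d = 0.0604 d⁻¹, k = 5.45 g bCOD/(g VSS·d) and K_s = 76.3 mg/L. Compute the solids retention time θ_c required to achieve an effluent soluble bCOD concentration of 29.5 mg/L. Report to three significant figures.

θ_c ≈ 2.00 d

Specific growth rate at S = 29.5 mg/L: μ = YkS/(K_s+S) = 0.369·5.45·29.5/(76.3+29.5) = 0.5607 d⁻¹.
Then 1/θ_c = μ − k_d = 0.5607 − 0.0604 = 0.5003 d⁻¹, giving θ_c = 1.999 d.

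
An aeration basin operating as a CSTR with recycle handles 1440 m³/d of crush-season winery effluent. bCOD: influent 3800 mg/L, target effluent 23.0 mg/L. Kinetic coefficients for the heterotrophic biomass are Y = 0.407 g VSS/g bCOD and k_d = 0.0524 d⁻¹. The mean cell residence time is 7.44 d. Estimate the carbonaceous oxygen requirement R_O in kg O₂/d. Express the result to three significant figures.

R_O ≈ 3180 kg O₂/d

The observed yield is Y_obs = Y/(1 + k_d·θ_c) = 0.407 / (1 + 0.0524 × 7.44) = 0.407 / 1.390 = 0.2928 g VSS per g bCOD removed.
ΔS = 3800 − 23.0 = 3777 mg/L, so the substrate removal rate is 1440 × 3777/1000 = 5439 kg bCOD/d.
Net sludge production P_X = 0.2928 × 5439 = 1593 kg VSS/d.
Carbonaceous O₂ demand = substrate oxidised − cell-mass equivalent = 5439 − 1.42 × 1593 = 3177 kg O₂/d.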